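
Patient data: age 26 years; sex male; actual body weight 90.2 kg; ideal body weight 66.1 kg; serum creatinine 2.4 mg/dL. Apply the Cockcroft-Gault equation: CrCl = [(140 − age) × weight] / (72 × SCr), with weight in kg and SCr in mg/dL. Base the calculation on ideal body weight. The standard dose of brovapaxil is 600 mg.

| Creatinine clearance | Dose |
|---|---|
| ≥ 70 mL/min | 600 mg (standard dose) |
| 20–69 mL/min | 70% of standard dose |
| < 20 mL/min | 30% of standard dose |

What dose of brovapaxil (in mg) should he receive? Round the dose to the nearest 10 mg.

420 mg

CrCl = (140 − 26) × 66.1 / (72 × 2.4) = 7535.4 / 172.80 ≈ 43.6 mL/min
CrCl ≈ 44 mL/min → bracket 20–69 mL/min.
70% of 600 mg = 420 mg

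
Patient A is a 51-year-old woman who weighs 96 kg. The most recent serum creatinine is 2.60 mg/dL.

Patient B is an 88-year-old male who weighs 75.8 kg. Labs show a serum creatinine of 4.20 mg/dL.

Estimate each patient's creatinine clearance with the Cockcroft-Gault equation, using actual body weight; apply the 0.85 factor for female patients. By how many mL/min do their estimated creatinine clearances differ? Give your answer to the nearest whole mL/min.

26 mL/min

Patient A: CrCl = (140 − 51) × 96 / (72 × 2.6) × 0.85 = 8544.0 / 187.20 × 0.85 ≈ 38.8 mL/min
Patient B: CrCl = (140 − 88) × 75.8 / (72 × 4.2) = 3941.6 / 302.40 ≈ 13.0 mL/min
|38.8 − 13.0| = 25.8 mL/min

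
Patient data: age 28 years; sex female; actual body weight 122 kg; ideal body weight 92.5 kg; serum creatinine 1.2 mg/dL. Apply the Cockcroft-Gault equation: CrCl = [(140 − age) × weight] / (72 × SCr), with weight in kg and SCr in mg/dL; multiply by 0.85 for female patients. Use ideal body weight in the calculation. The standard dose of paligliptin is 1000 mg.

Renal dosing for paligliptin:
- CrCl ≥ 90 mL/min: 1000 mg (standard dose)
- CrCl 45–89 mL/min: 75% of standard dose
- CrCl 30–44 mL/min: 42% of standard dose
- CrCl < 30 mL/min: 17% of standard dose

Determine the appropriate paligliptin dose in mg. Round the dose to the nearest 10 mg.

1000 mg

CrCl = (140 − 28) × 92.5 / (72 × 1.2) × 0.85 = 10360.0 / 86.40 × 0.85 ≈ 101.9 mL/min
CrCl ≈ 102 mL/min → bracket ≥ 90 mL/min.
100% of 1000 mg = 1000 mg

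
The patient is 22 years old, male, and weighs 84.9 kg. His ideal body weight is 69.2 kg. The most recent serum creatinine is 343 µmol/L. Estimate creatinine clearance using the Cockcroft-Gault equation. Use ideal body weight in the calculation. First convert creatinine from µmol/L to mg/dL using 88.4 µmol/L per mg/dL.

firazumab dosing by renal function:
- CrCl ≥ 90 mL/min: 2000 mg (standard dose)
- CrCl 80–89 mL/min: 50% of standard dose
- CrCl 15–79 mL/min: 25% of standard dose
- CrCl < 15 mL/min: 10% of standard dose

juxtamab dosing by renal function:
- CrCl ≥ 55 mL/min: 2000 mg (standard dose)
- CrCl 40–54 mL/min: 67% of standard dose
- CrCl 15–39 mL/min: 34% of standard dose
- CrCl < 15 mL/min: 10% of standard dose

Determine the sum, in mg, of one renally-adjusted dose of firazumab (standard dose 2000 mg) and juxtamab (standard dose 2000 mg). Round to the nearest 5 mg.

SCr = 343 / 88.4 = 3.88 mg/dL
CrCl = (140 − 22) × 69.2 / (72 × 3.88) = 8165.6 / 279.36 ≈ 29.2 mL/min
CrCl ≈ 29 mL/min.
firazumab: 15–79 mL/min → 25% of 2000 mg = 500 mg.
juxtamab: 15–39 mL/min → 34% of 2000 mg = 680 mg.
Total = 500 + 680 = 1180 mg.

1180 mg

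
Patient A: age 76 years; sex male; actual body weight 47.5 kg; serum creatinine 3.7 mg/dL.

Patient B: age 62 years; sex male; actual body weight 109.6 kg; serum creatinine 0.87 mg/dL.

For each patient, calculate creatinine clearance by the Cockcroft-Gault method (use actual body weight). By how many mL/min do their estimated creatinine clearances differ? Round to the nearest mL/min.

Patient A: CrCl = (140 − 76) × 47.5 / (72 × 3.7) = 3040.0 / 266.40 ≈ 11.4 mL/min
Patient B: CrCl = (140 − 62) × 109.6 / (72 × 0.87) = 8548.8 / 62.64 ≈ 136.5 mL/min
|11.4 − 136.5| = 125.1 mL/min

125 mL/min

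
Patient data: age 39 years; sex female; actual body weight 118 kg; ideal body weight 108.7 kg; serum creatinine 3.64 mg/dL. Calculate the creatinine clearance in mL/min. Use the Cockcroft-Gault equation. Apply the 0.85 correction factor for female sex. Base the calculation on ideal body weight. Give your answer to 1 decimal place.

35.6 mL/min

CrCl = (140 − 39) × 108.7 / (72 × 3.64) × 0.85 = 10978.7 / 262.08 × 0.85 ≈ 35.6 mL/min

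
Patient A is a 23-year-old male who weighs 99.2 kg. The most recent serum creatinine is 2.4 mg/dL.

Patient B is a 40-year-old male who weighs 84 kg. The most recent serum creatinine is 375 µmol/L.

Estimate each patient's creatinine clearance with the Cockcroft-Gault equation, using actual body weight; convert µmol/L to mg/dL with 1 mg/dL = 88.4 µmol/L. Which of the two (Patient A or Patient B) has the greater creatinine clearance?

Patient A

Patient A: CrCl = (140 − 23) × 99.2 / (72 × 2.4) = 11606.4 / 172.80 ≈ 67.2 mL/min
Patient B: SCr = 375 / 88.4 = 4.242 mg/dL
Patient B: CrCl = (140 − 40) × 84 / (72 × 4.242) = 8400.0 / 305.42 ≈ 27.5 mL/min
67.2 vs 27.5 mL/min → Patient A is higher.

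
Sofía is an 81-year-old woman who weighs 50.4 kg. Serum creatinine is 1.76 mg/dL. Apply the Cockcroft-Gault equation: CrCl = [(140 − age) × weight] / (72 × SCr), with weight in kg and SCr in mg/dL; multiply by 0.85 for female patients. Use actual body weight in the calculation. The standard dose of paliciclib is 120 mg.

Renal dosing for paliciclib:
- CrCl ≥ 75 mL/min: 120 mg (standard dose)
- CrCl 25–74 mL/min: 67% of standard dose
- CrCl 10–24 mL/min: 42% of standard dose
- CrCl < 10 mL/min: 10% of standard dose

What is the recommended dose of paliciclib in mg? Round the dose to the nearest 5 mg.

50 mg

CrCl = (140 − 81) × 50.4 / (72 × 1.76) × 0.85 = 2973.6 / 126.72 × 0.85 ≈ 19.9 mL/min
CrCl ≈ 20 mL/min → bracket 10–24 mL/min.
42% of 120 mg = 50.4 mg → 50 mg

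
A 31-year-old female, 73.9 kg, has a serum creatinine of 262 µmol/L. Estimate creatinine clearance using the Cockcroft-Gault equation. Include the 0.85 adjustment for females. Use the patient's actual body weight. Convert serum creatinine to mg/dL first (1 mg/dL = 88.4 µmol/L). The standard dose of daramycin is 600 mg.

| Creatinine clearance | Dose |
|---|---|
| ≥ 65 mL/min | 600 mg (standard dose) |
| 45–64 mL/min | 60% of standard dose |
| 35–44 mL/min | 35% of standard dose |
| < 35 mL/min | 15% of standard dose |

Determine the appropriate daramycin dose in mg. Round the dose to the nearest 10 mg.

90 mg

SCr = 262 / 88.4 = 2.964 mg/dL
CrCl = (140 − 31) × 73.9 / (72 × 2.964) × 0.85 = 8055.1 / 213.41 × 0.85 ≈ 32.1 mL/min
CrCl ≈ 32 mL/min → bracket < 35 mL/min.
15% of 600 mg = 90 mg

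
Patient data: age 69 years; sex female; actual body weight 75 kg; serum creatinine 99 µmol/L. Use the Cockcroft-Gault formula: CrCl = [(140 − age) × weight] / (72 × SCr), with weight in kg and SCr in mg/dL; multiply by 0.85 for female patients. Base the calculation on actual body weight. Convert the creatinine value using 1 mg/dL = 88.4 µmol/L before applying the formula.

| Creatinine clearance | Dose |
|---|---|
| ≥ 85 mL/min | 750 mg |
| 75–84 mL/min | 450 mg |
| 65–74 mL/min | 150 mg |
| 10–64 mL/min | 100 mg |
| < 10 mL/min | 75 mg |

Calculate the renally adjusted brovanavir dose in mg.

100 mg

SCr = 99 / 88.4 = 1.12 mg/dL
CrCl = (140 − 69) × 75 / (72 × 1.12) × 0.85 = 5325.0 / 80.64 × 0.85 ≈ 56.1 mL/min
CrCl ≈ 56 mL/min → bracket 10–64 mL/min.
Dose for this bracket: 100 mg.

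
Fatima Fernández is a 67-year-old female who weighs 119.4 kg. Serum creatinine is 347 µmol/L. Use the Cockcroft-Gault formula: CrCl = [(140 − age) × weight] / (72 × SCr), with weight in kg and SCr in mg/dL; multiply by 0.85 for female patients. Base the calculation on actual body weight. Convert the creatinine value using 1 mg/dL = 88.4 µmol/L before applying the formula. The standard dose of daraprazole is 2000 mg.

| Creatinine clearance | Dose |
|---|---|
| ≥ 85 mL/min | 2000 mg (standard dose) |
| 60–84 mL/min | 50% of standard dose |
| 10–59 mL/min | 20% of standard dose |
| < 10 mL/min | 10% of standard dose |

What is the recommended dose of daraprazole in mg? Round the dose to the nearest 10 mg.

400 mg

SCr = 347 / 88.4 = 3.925 mg/dL
CrCl = (140 − 67) × 119.4 / (72 × 3.925) × 0.85 = 8716.2 / 282.60 × 0.85 ≈ 26.2 mL/min
CrCl ≈ 26 mL/min → bracket 10–59 mL/min.
20% of 2000 mg = 400 mg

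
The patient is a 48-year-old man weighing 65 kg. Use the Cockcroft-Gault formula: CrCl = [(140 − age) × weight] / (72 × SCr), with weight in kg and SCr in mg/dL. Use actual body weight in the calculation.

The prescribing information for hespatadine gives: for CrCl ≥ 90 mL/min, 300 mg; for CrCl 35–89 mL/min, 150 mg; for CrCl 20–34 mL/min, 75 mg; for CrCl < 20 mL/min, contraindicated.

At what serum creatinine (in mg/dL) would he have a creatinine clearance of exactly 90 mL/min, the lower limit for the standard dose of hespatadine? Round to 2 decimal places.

Standard dose requires CrCl ≥ 90 mL/min.
Set (140 − 48) × 65 / (72 × SCr) = 90
SCr = (140 − 48) × 65 / (72 × 90) = 0.923 mg/dL

0.92 mg/dL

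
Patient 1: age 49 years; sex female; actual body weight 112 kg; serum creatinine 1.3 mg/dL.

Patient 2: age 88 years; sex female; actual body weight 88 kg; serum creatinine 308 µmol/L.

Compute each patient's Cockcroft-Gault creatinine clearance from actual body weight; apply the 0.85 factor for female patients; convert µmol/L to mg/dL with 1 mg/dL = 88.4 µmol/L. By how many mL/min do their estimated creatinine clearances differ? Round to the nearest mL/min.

77 mL/min

Patient 1: CrCl = (140 − 49) × 112 / (72 × 1.3) × 0.85 = 10192.0 / 93.60 × 0.85 ≈ 92.6 mL/min
Patient 2: SCr = 308 / 88.4 = 3.484 mg/dL
Patient 2: CrCl = (140 − 88) × 88 / (72 × 3.484) × 0.85 = 4576.0 / 250.85 × 0.85 ≈ 15.5 mL/min
|92.6 − 15.5| = 77.1 mL/min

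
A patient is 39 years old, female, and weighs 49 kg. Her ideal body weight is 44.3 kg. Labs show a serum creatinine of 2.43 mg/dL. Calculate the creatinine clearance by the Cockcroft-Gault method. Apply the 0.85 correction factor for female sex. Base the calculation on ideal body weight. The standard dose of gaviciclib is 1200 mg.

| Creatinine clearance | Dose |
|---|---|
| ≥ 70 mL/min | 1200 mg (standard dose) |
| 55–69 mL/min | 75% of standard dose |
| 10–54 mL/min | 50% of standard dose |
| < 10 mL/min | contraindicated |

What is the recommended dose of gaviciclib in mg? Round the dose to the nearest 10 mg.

CrCl = (140 − 39) × 44.3 / (72 × 2.43) × 0.85 = 4474.3 / 174.96 × 0.85 ≈ 21.7 mL/min
CrCl ≈ 22 mL/min → bracket 10–54 mL/min.
50% of 1200 mg = 600 mg

600 mg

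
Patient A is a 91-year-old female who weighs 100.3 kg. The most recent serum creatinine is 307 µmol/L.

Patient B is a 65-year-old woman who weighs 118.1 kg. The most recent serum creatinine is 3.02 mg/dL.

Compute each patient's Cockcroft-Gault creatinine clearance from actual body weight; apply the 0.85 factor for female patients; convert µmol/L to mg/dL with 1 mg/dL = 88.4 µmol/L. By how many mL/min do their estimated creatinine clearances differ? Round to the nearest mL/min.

Patient A: SCr = 307 / 88.4 = 3.473 mg/dL
Patient A: CrCl = (140 − 91) × 100.3 / (72 × 3.473) × 0.85 = 4914.7 / 250.06 × 0.85 ≈ 16.7 mL/min
Patient B: CrCl = (140 − 65) × 118.1 / (72 × 3.02) × 0.85 = 8857.5 / 217.44 × 0.85 ≈ 34.6 mL/min
|16.7 − 34.6| = 17.9 mL/min

18 mL/min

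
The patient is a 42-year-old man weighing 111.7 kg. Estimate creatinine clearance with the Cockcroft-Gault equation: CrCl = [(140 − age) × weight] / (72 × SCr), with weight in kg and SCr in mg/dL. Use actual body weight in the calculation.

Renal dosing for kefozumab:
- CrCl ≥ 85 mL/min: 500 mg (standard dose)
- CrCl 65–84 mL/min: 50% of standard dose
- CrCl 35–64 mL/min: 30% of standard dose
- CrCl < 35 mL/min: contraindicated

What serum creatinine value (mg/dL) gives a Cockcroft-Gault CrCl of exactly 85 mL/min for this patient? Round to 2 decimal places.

Standard dose requires CrCl ≥ 85 mL/min.
Set (140 − 42) × 111.7 / (72 × SCr) = 85
SCr = (140 − 42) × 111.7 / (72 × 85) = 1.789 mg/dL

1.79 mg/dL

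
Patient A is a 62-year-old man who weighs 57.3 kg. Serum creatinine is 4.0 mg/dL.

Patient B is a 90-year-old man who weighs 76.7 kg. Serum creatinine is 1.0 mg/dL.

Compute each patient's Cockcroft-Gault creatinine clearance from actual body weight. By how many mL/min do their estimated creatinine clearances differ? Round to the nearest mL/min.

Patient A: CrCl = (140 − 62) × 57.3 / (72 × 4) = 4469.4 / 288.00 ≈ 15.5 mL/min
Patient B: CrCl = (140 − 90) × 76.7 / (72 × 1) = 3835.0 / 72.00 ≈ 53.3 mL/min
|15.5 − 53.3| = 37.8 mL/min

38 mL/min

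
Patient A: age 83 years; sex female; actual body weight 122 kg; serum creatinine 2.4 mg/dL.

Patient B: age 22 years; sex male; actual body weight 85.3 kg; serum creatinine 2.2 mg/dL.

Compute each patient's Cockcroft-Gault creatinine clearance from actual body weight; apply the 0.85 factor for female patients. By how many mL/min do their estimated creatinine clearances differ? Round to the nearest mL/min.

Patient A: CrCl = (140 − 83) × 122 / (72 × 2.4) × 0.85 = 6954.0 / 172.80 × 0.85 ≈ 34.2 mL/min
Patient B: CrCl = (140 − 22) × 85.3 / (72 × 2.2) = 10065.4 / 158.40 ≈ 63.5 mL/min
|34.2 − 63.5| = 29.3 mL/min

29 mL/min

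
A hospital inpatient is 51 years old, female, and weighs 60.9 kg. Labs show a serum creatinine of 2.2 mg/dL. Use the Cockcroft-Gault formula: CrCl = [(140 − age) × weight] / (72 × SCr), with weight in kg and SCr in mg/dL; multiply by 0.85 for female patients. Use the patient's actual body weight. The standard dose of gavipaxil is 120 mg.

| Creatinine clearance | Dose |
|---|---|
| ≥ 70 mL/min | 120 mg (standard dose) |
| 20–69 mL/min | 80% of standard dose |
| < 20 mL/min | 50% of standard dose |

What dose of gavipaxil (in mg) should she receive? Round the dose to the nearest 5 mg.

CrCl = (140 − 51) × 60.9 / (72 × 2.2) × 0.85 = 5420.1 / 158.40 × 0.85 ≈ 29.1 mL/min
CrCl ≈ 29 mL/min → bracket 20–69 mL/min.
80% of 120 mg = 96 mg → 95 mg

95 mg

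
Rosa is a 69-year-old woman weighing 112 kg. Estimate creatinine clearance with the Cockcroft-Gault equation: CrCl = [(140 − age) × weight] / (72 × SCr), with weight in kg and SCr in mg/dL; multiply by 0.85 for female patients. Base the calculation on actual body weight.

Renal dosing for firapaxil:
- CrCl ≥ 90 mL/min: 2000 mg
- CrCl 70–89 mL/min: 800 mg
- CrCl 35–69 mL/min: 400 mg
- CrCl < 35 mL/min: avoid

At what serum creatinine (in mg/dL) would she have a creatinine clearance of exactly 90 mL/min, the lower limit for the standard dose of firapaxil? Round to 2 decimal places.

1.04 mg/dL

Standard dose requires CrCl ≥ 90 mL/min.
Set (140 − 69) × 112 × 0.85 / (72 × SCr) = 90
SCr = (140 − 69) × 112 × 0.85 / (72 × 90) = 1.043 mg/dL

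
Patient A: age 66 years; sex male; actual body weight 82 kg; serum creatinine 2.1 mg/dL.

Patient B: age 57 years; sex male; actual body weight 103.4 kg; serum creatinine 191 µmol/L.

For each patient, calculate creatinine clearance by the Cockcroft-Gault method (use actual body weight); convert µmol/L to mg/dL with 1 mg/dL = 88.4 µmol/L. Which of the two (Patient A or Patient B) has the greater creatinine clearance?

Patient B

Patient A: CrCl = (140 − 66) × 82 / (72 × 2.1) = 6068.0 / 151.20 ≈ 40.1 mL/min
Patient B: SCr = 191 / 88.4 = 2.161 mg/dL
Patient B: CrCl = (140 − 57) × 103.4 / (72 × 2.161) = 8582.2 / 155.59 ≈ 55.2 mL/min
40.1 vs 55.2 mL/min → Patient B is higher.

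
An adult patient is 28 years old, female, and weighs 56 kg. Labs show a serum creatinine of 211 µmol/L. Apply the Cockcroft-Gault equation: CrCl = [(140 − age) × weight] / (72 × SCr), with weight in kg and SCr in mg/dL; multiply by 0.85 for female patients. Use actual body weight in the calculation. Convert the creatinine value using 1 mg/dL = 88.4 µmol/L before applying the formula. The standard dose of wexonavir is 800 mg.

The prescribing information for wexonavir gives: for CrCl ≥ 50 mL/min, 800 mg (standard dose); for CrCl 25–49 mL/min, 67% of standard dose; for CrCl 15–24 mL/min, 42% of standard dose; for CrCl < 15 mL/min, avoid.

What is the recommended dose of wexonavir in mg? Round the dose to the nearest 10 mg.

SCr = 211 / 88.4 = 2.387 mg/dL
CrCl = (140 − 28) × 56 / (72 × 2.387) × 0.85 = 6272.0 / 171.86 × 0.85 ≈ 31.0 mL/min
CrCl ≈ 31 mL/min → bracket 25–49 mL/min.
67% of 800 mg = 536 mg → 540 mg

540 mg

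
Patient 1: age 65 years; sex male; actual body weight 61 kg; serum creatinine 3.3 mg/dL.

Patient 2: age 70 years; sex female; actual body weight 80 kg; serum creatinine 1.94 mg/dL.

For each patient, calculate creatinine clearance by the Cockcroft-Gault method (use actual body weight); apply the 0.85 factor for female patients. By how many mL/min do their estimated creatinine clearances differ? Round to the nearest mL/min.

15 mL/min

Patient 1: CrCl = (140 − 65) × 61 / (72 × 3.3) = 4575.0 / 237.60 ≈ 19.3 mL/min
Patient 2: CrCl = (140 − 70) × 80 / (72 × 1.94) × 0.85 = 5600.0 / 139.68 × 0.85 ≈ 34.1 mL/min
|19.3 − 34.1| = 14.8 mL/min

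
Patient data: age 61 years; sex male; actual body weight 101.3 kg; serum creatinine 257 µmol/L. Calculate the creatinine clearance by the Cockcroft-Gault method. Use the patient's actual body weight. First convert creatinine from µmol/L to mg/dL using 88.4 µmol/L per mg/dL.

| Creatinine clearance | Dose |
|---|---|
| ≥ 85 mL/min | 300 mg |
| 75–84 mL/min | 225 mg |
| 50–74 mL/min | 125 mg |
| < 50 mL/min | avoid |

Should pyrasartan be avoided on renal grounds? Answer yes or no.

SCr = 257 / 88.4 = 2.907 mg/dL
CrCl = (140 − 61) × 101.3 / (72 × 2.907) = 8002.7 / 209.30 ≈ 38.2 mL/min
CrCl ≈ 38 mL/min, which is < 50 mL/min.

yes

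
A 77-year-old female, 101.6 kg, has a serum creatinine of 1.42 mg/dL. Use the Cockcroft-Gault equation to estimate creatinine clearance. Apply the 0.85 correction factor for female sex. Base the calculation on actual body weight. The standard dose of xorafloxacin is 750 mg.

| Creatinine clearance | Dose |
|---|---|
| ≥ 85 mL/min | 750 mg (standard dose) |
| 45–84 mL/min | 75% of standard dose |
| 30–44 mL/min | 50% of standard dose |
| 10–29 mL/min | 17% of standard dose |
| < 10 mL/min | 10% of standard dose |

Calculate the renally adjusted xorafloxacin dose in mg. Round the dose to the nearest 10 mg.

560 mg

CrCl = (140 − 77) × 101.6 / (72 × 1.42) × 0.85 = 6400.8 / 102.24 × 0.85 ≈ 53.2 mL/min
CrCl ≈ 53 mL/min → bracket 45–84 mL/min.
75% of 750 mg = 562.5 mg → 560 mg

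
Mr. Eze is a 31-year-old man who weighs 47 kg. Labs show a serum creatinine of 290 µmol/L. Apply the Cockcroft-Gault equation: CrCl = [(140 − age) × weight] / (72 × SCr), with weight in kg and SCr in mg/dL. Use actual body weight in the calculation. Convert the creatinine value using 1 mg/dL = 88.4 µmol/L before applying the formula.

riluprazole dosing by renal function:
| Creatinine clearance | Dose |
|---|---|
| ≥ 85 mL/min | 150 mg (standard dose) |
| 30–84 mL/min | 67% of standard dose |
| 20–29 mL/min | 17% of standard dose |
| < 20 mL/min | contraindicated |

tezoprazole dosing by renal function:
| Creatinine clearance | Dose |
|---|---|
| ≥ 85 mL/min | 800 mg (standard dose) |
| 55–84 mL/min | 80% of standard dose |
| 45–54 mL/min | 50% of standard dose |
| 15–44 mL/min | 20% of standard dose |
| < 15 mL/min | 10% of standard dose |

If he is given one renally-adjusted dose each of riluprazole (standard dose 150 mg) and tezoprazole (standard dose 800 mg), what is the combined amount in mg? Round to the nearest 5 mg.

185 mg

SCr = 290 / 88.4 = 3.281 mg/dL
CrCl = (140 − 31) × 47 / (72 × 3.281) = 5123.0 / 236.23 ≈ 21.7 mL/min
CrCl ≈ 22 mL/min.
riluprazole: 20–29 mL/min → 17% of 150 mg = 25.5 mg.
tezoprazole: 15–44 mL/min → 20% of 800 mg = 160 mg.
Total = 25.5 + 160 = 185.5 mg.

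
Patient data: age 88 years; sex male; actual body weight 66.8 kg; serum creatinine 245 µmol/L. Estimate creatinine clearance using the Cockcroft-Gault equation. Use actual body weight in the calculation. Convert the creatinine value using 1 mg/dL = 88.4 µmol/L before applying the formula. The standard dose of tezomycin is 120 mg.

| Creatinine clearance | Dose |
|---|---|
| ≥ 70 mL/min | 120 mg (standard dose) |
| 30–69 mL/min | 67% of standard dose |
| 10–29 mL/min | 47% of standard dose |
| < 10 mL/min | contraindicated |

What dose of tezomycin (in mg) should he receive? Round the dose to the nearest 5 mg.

SCr = 245 / 88.4 = 2.771 mg/dL
CrCl = (140 − 88) × 66.8 / (72 × 2.771) = 3473.6 / 199.51 ≈ 17.4 mL/min
CrCl ≈ 17 mL/min → bracket 10–29 mL/min.
47% of 120 mg = 56.4 mg → 55 mg

55 mg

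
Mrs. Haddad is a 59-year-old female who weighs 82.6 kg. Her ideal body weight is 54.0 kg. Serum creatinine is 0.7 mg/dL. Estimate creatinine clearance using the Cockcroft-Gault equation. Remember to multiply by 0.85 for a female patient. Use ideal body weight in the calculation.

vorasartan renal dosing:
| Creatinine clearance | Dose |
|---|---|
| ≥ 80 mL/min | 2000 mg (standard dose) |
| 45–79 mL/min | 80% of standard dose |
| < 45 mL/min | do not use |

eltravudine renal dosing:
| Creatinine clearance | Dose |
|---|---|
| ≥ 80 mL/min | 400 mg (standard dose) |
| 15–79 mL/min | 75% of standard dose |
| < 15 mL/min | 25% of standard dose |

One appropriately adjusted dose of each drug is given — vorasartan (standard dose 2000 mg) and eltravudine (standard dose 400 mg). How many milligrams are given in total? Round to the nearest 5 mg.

CrCl = (140 − 59) × 54 / (72 × 0.7) × 0.85 = 4374.0 / 50.40 × 0.85 ≈ 73.8 mL/min
CrCl ≈ 74 mL/min.
vorasartan: 45–79 mL/min → 80% of 2000 mg = 1600 mg.
eltravudine: 15–79 mL/min → 75% of 400 mg = 300 mg.
Total = 1600 + 300 = 1900 mg.

1900 mg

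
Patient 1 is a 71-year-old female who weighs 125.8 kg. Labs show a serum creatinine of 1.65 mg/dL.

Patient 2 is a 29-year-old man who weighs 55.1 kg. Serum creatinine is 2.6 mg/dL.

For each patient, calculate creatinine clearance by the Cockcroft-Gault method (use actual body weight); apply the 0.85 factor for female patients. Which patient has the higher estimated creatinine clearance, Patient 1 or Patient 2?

Patient 1: CrCl = (140 − 71) × 125.8 / (72 × 1.65) × 0.85 = 8680.2 / 118.80 × 0.85 ≈ 62.1 mL/min
Patient 2: CrCl = (140 − 29) × 55.1 / (72 × 2.6) = 6116.1 / 187.20 ≈ 32.7 mL/min
62.1 vs 32.7 mL/min → Patient 1 is higher.

Patient 1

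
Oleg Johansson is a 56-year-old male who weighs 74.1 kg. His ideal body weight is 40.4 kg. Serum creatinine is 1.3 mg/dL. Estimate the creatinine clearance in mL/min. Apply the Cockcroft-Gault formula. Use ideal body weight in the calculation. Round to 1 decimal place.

CrCl = (140 − 56) × 40.4 / (72 × 1.3) = 3393.6 / 93.60 ≈ 36.3 mL/min

36.3 mL/min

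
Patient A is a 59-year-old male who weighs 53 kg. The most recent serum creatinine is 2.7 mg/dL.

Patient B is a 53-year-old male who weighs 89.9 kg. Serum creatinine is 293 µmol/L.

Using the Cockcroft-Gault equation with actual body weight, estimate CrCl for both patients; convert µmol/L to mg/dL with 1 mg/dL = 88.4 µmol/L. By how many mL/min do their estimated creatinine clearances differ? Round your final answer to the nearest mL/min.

11 mL/min

Patient A: CrCl = (140 − 59) × 53 / (72 × 2.7) = 4293.0 / 194.40 ≈ 22.1 mL/min
Patient B: SCr = 293 / 88.4 = 3.314 mg/dL
Patient B: CrCl = (140 − 53) × 89.9 / (72 × 3.314) = 7821.3 / 238.61 ≈ 32.8 mL/min
|22.1 − 32.8| = 10.7 mL/min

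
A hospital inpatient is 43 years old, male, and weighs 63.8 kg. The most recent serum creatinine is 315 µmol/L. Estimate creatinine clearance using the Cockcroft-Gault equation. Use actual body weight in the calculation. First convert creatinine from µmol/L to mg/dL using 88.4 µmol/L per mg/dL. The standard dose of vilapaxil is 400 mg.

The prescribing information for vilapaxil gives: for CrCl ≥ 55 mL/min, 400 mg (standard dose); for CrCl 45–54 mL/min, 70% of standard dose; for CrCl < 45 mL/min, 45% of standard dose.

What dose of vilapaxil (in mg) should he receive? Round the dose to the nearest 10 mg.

180 mg

SCr = 315 / 88.4 = 3.563 mg/dL
CrCl = (140 − 43) × 63.8 / (72 × 3.563) = 6188.6 / 256.54 ≈ 24.1 mL/min
CrCl ≈ 24 mL/min → bracket < 45 mL/min.
45% of 400 mg = 180 mg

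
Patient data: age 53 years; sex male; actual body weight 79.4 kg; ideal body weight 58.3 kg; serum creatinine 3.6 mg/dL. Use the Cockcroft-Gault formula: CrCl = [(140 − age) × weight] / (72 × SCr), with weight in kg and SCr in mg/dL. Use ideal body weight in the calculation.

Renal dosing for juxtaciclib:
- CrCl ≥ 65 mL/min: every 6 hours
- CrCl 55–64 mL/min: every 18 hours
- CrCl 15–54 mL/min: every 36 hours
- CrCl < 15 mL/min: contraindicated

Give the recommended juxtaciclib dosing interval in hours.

CrCl = (140 − 53) × 58.3 / (72 × 3.6) = 5072.1 / 259.20 ≈ 19.6 mL/min
CrCl ≈ 20 mL/min → bracket 15–54 mL/min → every 36 hours.

every 36 hours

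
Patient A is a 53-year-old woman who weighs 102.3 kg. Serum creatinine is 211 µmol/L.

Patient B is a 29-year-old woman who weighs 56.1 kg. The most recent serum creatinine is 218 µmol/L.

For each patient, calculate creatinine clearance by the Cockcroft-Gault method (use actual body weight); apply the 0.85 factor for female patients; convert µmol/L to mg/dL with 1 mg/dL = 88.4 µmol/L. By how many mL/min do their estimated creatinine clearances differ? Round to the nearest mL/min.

14 mL/min

Patient A: SCr = 211 / 88.4 = 2.387 mg/dL
Patient A: CrCl = (140 − 53) × 102.3 / (72 × 2.387) × 0.85 = 8900.1 / 171.86 × 0.85 ≈ 44.0 mL/min
Patient B: SCr = 218 / 88.4 = 2.466 mg/dL
Patient B: CrCl = (140 − 29) × 56.1 / (72 × 2.466) × 0.85 = 6227.1 / 177.55 × 0.85 ≈ 29.8 mL/min
|44.0 − 29.8| = 14.2 mL/min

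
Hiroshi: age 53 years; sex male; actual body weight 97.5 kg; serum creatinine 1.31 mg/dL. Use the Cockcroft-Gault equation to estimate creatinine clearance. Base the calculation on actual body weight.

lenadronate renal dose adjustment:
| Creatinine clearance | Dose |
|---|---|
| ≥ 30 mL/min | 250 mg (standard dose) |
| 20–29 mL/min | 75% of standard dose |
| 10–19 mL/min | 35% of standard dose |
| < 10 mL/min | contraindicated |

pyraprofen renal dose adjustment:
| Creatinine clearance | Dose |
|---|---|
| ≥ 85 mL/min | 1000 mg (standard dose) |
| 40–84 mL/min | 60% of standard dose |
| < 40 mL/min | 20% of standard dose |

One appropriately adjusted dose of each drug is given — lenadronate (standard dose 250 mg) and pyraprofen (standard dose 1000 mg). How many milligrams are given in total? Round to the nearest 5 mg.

1250 mg

CrCl = (140 − 53) × 97.5 / (72 × 1.31) = 8482.5 / 94.32 ≈ 89.9 mL/min
CrCl ≈ 90 mL/min.
lenadronate: ≥ 30 mL/min → 100% of 250 mg = 250 mg.
pyraprofen: ≥ 85 mL/min → 100% of 1000 mg = 1000 mg.
Total = 250 + 1000 = 1250 mg.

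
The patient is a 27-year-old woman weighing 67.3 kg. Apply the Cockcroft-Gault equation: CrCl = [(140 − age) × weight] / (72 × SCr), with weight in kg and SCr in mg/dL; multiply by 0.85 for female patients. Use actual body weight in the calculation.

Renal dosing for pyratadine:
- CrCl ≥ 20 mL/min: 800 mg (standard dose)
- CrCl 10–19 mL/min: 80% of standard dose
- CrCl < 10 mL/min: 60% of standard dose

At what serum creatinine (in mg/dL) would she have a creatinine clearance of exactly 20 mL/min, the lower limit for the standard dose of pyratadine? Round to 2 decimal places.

4.49 mg/dL

Standard dose requires CrCl ≥ 20 mL/min.
Set (140 − 27) × 67.3 × 0.85 / (72 × SCr) = 20
SCr = (140 − 27) × 67.3 × 0.85 / (72 × 20) = 4.489 mg/dL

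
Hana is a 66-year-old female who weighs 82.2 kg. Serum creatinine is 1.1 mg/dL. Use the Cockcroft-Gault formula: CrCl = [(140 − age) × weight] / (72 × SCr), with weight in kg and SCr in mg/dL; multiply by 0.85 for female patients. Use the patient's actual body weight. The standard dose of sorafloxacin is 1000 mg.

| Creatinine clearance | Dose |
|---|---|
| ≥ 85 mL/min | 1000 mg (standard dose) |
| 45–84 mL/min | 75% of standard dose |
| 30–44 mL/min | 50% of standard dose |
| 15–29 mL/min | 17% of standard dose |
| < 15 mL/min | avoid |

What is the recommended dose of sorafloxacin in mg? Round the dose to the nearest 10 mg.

750 mg

CrCl = (140 − 66) × 82.2 / (72 × 1.1) × 0.85 = 6082.8 / 79.20 × 0.85 ≈ 65.3 mL/min
CrCl ≈ 65 mL/min → bracket 45–84 mL/min.
75% of 1000 mg = 750 mg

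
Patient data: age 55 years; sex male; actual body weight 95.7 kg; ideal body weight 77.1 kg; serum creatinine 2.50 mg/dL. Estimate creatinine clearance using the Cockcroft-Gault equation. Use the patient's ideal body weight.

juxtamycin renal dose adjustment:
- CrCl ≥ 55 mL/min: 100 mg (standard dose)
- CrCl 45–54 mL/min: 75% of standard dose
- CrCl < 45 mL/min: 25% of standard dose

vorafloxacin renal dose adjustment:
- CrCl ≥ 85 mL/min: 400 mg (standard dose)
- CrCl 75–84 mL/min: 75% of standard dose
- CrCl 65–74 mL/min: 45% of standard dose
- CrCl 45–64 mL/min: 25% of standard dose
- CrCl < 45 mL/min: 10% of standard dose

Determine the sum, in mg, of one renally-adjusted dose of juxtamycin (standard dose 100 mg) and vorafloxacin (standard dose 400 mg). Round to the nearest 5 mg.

CrCl = (140 − 55) × 77.1 / (72 × 2.5) = 6553.5 / 180.00 ≈ 36.4 mL/min
CrCl ≈ 36 mL/min.
juxtamycin: < 45 mL/min → 25% of 100 mg = 25 mg.
vorafloxacin: < 45 mL/min → 10% of 400 mg = 40 mg.
Total = 25 + 40 = 65 mg.

65 mg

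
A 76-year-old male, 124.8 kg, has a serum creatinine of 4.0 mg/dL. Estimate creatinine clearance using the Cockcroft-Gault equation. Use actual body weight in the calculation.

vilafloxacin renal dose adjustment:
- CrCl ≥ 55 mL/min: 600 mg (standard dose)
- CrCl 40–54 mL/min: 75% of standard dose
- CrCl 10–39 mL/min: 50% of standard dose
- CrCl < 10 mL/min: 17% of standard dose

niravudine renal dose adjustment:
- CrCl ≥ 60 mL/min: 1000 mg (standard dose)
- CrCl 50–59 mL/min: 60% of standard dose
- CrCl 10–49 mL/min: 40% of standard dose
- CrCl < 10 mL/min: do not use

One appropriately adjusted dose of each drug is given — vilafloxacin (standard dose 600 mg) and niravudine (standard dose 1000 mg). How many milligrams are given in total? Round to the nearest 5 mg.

700 mg

CrCl = (140 − 76) × 124.8 / (72 × 4) = 7987.2 / 288.00 ≈ 27.7 mL/min
CrCl ≈ 28 mL/min.
vilafloxacin: 10–39 mL/min → 50% of 600 mg = 300 mg.
niravudine: 10–49 mL/min → 40% of 1000 mg = 400 mg.
Total = 300 + 400 = 700 mg.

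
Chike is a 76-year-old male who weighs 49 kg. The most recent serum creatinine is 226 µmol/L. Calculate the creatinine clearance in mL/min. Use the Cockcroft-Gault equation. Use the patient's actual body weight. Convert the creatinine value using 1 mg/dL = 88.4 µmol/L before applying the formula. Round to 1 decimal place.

17.0 mL/min

SCr = 226 / 88.4 = 2.557 mg/dL
CrCl = (140 − 76) × 49 / (72 × 2.557) = 3136.0 / 184.10 ≈ 17.0 mL/min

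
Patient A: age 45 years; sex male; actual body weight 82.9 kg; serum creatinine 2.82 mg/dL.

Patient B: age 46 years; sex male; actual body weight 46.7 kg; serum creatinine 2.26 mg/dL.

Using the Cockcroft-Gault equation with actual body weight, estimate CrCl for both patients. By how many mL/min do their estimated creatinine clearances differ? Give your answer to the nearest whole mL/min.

12 mL/min

Patient A: CrCl = (140 − 45) × 82.9 / (72 × 2.82) = 7875.5 / 203.04 ≈ 38.8 mL/min
Patient B: CrCl = (140 − 46) × 46.7 / (72 × 2.26) = 4389.8 / 162.72 ≈ 27.0 mL/min
|38.8 − 27.0| = 11.8 mL/min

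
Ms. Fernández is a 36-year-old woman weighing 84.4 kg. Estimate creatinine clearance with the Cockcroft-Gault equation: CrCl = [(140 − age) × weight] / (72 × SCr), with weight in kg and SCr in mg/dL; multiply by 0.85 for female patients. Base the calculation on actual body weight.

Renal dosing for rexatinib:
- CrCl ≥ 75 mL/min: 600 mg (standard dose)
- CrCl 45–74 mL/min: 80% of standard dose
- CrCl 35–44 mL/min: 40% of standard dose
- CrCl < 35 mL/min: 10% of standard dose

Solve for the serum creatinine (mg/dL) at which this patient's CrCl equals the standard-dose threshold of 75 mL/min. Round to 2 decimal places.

Standard dose requires CrCl ≥ 75 mL/min.
Set (140 − 36) × 84.4 × 0.85 / (72 × SCr) = 75
SCr = (140 − 36) × 84.4 × 0.85 / (72 × 75) = 1.382 mg/dL

1.38 mg/dL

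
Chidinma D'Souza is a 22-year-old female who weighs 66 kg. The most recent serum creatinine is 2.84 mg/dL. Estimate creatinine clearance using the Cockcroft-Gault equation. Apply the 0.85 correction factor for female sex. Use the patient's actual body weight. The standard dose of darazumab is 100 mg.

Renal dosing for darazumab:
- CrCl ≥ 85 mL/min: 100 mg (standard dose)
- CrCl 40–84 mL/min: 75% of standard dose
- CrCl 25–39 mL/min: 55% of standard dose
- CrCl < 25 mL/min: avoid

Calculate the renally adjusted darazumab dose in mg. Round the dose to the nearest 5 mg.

55 mg

CrCl = (140 − 22) × 66 / (72 × 2.84) × 0.85 = 7788.0 / 204.48 × 0.85 ≈ 32.4 mL/min
CrCl ≈ 32 mL/min → bracket 25–39 mL/min.
55% of 100 mg = 55 mg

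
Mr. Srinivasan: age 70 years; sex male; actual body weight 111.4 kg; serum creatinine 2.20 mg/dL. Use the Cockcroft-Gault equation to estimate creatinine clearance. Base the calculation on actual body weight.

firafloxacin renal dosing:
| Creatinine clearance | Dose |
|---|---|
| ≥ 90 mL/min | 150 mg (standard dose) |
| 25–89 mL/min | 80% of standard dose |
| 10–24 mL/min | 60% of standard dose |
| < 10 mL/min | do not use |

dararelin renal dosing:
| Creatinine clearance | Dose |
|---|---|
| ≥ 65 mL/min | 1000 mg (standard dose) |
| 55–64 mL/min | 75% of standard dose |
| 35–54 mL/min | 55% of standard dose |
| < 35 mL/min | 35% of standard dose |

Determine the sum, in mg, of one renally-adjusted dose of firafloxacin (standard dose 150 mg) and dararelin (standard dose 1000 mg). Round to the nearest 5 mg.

CrCl = (140 − 70) × 111.4 / (72 × 2.2) = 7798.0 / 158.40 ≈ 49.2 mL/min
CrCl ≈ 49 mL/min.
firafloxacin: 25–89 mL/min → 80% of 150 mg = 120 mg.
dararelin: 35–54 mL/min → 55% of 1000 mg = 550 mg.
Total = 120 + 550 = 670 mg.

670 mg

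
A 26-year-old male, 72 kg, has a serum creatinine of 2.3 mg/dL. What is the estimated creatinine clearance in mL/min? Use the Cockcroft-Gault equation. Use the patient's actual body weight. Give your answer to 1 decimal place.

CrCl = (140 − 26) × 72 / (72 × 2.3) = 8208.0 / 165.60 ≈ 49.6 mL/min

49.6 mL/min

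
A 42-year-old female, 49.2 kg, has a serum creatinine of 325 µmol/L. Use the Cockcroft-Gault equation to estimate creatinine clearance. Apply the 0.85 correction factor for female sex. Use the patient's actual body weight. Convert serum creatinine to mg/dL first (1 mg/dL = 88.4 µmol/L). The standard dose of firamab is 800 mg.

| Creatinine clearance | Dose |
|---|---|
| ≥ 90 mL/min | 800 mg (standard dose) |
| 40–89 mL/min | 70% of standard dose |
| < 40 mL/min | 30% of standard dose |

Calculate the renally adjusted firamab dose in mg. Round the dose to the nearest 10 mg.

240 mg

SCr = 325 / 88.4 = 3.676 mg/dL
CrCl = (140 − 42) × 49.2 / (72 × 3.676) × 0.85 = 4821.6 / 264.67 × 0.85 ≈ 15.5 mL/min
CrCl ≈ 15 mL/min → bracket < 40 mL/min.
30% of 800 mg = 240 mg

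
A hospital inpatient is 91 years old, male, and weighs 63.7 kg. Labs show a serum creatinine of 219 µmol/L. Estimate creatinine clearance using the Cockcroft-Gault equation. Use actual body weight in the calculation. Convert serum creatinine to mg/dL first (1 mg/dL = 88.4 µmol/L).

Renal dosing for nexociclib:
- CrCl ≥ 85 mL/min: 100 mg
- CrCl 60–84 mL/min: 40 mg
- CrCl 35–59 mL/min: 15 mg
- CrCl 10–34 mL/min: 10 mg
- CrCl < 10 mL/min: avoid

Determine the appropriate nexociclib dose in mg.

SCr = 219 / 88.4 = 2.477 mg/dL
CrCl = (140 − 91) × 63.7 / (72 × 2.477) = 3121.3 / 178.34 ≈ 17.5 mL/min
CrCl ≈ 17 mL/min → bracket 10–34 mL/min.
Dose for this bracket: 10 mg.

10 mg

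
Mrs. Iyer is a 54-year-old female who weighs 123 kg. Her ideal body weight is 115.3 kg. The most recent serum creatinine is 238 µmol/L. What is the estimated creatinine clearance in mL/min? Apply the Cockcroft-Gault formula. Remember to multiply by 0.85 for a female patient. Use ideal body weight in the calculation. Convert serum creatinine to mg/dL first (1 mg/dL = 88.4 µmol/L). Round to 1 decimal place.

43.5 mL/min

SCr = 238 / 88.4 = 2.692 mg/dL
CrCl = (140 − 54) × 115.3 / (72 × 2.692) × 0.85 = 9915.8 / 193.82 × 0.85 ≈ 43.5 mL/min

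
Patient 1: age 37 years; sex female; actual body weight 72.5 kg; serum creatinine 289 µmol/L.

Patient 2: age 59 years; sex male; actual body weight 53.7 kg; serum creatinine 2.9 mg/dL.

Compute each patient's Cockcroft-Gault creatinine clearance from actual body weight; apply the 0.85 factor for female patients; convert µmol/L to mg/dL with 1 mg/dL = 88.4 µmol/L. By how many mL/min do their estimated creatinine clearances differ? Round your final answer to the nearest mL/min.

6 mL/min

Patient 1: SCr = 289 / 88.4 = 3.269 mg/dL
Patient 1: CrCl = (140 − 37) × 72.5 / (72 × 3.269) × 0.85 = 7467.5 / 235.37 × 0.85 ≈ 27.0 mL/min
Patient 2: CrCl = (140 − 59) × 53.7 / (72 × 2.9) = 4349.7 / 208.80 ≈ 20.8 mL/min
|27.0 − 20.8| = 6.2 mL/min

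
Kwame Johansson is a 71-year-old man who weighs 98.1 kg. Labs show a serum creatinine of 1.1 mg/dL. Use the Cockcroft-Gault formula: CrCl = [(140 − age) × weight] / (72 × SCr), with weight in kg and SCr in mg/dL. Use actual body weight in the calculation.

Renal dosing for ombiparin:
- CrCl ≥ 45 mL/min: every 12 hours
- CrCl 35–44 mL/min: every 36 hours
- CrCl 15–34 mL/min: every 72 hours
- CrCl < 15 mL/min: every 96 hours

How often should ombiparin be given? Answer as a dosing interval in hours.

CrCl = (140 − 71) × 98.1 / (72 × 1.1) = 6768.9 / 79.20 ≈ 85.5 mL/min
CrCl ≈ 85 mL/min → bracket ≥ 45 mL/min → every 12 hours.

every 12 hours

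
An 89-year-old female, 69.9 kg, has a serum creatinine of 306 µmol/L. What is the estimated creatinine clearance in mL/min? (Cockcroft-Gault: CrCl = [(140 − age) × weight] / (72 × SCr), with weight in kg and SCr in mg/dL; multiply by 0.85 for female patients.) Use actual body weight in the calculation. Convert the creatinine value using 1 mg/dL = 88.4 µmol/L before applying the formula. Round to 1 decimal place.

SCr = 306 / 88.4 = 3.462 mg/dL
CrCl = (140 − 89) × 69.9 / (72 × 3.462) × 0.85 = 3564.9 / 249.26 × 0.85 ≈ 12.2 mL/min

12.2 mL/min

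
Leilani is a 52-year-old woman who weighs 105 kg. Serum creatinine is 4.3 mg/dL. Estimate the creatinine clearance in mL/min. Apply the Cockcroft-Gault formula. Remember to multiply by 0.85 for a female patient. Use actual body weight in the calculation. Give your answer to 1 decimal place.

CrCl = (140 − 52) × 105 / (72 × 4.3) × 0.85 = 9240.0 / 309.60 × 0.85 ≈ 25.4 mL/min

25.4 mL/min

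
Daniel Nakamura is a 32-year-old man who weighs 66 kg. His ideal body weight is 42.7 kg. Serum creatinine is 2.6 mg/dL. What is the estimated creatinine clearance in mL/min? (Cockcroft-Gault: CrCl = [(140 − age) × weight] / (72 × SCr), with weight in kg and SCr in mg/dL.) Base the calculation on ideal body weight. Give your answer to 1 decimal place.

24.6 mL/min

CrCl = (140 − 32) × 42.7 / (72 × 2.6) = 4611.6 / 187.20 ≈ 24.6 mL/min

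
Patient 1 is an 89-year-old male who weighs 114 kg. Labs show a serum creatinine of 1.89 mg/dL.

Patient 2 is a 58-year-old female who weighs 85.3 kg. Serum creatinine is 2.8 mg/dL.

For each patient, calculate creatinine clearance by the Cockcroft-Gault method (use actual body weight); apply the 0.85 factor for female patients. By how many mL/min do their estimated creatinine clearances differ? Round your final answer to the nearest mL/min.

13 mL/min

Patient 1: CrCl = (140 − 89) × 114 / (72 × 1.89) = 5814.0 / 136.08 ≈ 42.7 mL/min
Patient 2: CrCl = (140 − 58) × 85.3 / (72 × 2.8) × 0.85 = 6994.6 / 201.60 × 0.85 ≈ 29.5 mL/min
|42.7 − 29.5| = 13.2 mL/min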